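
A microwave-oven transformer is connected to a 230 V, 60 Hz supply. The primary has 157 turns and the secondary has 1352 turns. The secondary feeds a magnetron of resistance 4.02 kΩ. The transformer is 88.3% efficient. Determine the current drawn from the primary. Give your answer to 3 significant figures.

I_p ≈ 4.81 A

V_s = 230 × 1352/157 = 1980.6 V.
I_s = V_s/R = 1980.6/4020 = 0.49270 A.
P_out = V_s I_s = 1980.6 × 0.49270 = 975.85 W.
P_in = P_out/η = 975.85/0.883 = 1105.2 W.
I_p = P_in/V_p = 1105.2/230 = 4.81 A.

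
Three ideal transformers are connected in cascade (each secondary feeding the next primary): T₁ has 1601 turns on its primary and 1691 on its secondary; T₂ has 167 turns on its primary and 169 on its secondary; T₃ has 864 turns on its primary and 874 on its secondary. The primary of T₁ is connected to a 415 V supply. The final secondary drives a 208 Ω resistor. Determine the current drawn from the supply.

Secondary of T₁: V = 415.00 × 1691/1601 = 438.33 V.
Secondary of T₂: V = 438.33 × 169/167 = 443.58 V.
Secondary of T₃: V = 443.58 × 874/864 = 448.71 V.
I_load = 448.71/208 = 2.1573 A, so P_out = 448.71 × 2.1573 = 968.00 W.
All ideal ⇒ P_in = P_out, so I_supply = 968.00/415 = 2.33 A.

I_supply ≈ 2.33 A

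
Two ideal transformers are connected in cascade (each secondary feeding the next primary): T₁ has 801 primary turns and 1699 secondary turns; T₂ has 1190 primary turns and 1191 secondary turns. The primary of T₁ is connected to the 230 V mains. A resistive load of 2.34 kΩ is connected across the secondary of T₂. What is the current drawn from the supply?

After T₁: V = 230.00 × 1699/801 = 487.85 V.
After T₂: V = 487.85 × 1191/1190 = 488.26 V.
I_load = 488.26/2340 = 0.20866 A, so P_out = 488.26 × 0.20866 = 101.88 W.
All ideal ⇒ P_in = P_out, so I_supply = 101.88/230 = 0.443 A.

I_supply ≈ 0.443 A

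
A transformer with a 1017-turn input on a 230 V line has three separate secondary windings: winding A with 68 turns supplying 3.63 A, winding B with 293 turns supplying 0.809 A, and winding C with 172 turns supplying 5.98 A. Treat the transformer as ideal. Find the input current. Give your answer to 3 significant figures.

I_in ≈ 1.49 A

V_A = 230 × 68/1017 = 15.379 V; V_B = 230 × 293/1017 = 66.264 V; V_C = 230 × 172/1017 = 38.899 V.
P_out = V_A I_A + V_B I_B + V_C I_C = 15.379×3.63 + 66.264×0.809 + 38.899×5.98 = 55.824 + 53.607 + 232.61 = 342.05 W.
Ideal ⇒ P_in = P_out, so I_in = P_out/V_in = 342.05/230 = 1.49 A.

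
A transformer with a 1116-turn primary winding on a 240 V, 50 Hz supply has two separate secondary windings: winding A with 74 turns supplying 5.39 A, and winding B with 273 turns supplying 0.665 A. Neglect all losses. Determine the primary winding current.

V_A = 240 × 74/1116 = 15.914 V; V_B = 240 × 273/1116 = 58.710 V.
P_out = V_A I_A + V_B I_B = 15.914×5.39 + 58.710×0.665 = 85.776 + 39.042 = 124.82 W.
Ideal ⇒ P_in = P_out, so I_p = P_out/V_p = 124.82/240 = 0.520 A.

I_p ≈ 0.520 A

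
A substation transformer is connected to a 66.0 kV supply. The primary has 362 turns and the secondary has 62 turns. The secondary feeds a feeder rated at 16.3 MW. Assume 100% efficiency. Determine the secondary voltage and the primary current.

V_s ≈ 11300 V, I_p ≈ 247 A

V_s = V_p × N_s/N_p = 66000 × 62/362 = 11304 V.
I_s = P/V_s = 1.63×10^7/11304 = 1442.0 A.
I_p = I_s × N_s/N_p = 1442.0 × 62/362 = 247 A.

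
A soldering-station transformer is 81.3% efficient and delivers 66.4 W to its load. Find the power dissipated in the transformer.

P_loss ≈ 15.3 W

P_in = P_out/η = 66.4/0.813 = 81.6728 W.
P_loss = P_in − P_out = 81.6728 − 66.4 = 15.3 W.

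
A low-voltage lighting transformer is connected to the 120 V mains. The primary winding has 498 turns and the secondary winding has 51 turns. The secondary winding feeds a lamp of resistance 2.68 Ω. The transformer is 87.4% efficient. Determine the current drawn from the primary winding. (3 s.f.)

I_p ≈ 0.537 A

V_s = 120 × 51/498 = 12.289 V.
I_s = V_s/R = 12.289/2.68 = 4.5855 A.
P_out = V_s I_s = 12.289 × 4.5855 = 56.352 W.
P_in = P_out/η = 56.352/0.874 = 64.476 W.
I_p = P_in/V_p = 64.476/120 = 0.537 A.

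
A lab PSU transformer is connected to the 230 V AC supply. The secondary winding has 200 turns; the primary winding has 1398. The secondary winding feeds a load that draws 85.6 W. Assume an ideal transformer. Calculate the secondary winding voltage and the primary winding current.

V_s ≈ 32.9 V, I_p ≈ 0.372 A

V_s = V_p × N_s/N_p = 230 × 200/1398 = 32.904 V.
I_s = P/V_s = 85.6/32.904 = 2.6015 A.
I_p = I_s × N_s/N_p = 2.6015 × 200/1398 = 0.372 A.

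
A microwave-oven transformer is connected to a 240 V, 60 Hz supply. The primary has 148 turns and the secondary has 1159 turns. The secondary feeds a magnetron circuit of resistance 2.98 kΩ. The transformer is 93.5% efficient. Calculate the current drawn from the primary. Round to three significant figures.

I_p ≈ 5.28 A

V_s = 240 × 1159/148 = 1879.5 V.
I_s = V_s/R = 1879.5/2980 = 0.63069 A.
P_out = V_s I_s = 1879.5 × 0.63069 = 1185.4 W.
P_in = P_out/η = 1185.4/0.935 = 1267.8 W.
I_p = P_in/V_p = 1267.8/240 = 5.28 A.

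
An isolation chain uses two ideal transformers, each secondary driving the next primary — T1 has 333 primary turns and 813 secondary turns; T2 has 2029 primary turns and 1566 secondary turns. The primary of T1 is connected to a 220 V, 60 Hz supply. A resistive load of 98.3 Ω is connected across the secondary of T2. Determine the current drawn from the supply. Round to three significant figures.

I_supply ≈ 7.95 A

Secondary of T1: V = 220.00 × 813/333 = 537.12 V.
Secondary of T2: V = 537.12 × 1566/2029 = 414.55 V.
I_load = 414.55/98.3 = 4.2172 A, so P_out = 414.55 × 4.2172 = 1748.3 W.
All ideal ⇒ P_in = P_out, so I_supply = 1748.3/220 = 7.95 A.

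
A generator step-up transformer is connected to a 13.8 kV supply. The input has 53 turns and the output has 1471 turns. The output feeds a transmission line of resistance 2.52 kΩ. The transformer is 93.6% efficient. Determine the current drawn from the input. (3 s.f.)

I_in ≈ 4510 A

V_out = 13800 × 1471/53 = 383020 V.
I_out = V_out/R = 383020/2520 = 151.99 A.
P_out = V_out I_out = 383020 × 151.99 = 5.8215×10^7 W.
P_in = P_out/η = 5.8215×10^7/0.936 = 6.2195×10^7 W.
I_in = P_in/V_in = 6.2195×10^7/13800 = 4510 A.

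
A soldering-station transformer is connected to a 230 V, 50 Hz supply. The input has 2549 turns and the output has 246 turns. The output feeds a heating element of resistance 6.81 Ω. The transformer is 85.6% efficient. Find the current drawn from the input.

V_out = 230 × 246/2549 = 22.197 V.
I_out = V_out/R = 22.197/6.81 = 3.2595 A.
P_out = V_out I_out = 22.197 × 3.2595 = 72.350 W.
P_in = P_out/η = 72.350/0.856 = 84.521 W.
I_in = P_in/V_in = 84.521/230 = 0.367 A.

I_in ≈ 0.367 A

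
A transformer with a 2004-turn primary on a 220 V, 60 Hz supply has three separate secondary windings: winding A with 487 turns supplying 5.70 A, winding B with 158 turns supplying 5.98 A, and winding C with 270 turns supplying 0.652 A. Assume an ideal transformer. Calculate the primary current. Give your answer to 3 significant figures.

V_A = 220 × 487/2004 = 53.463 V; V_B = 220 × 158/2004 = 17.345 V; V_C = 220 × 270/2004 = 29.641 V.
P_out = V_A I_A + V_B I_B + V_C I_C = 53.463×5.70 + 17.345×5.98 + 29.641×0.652 = 304.74 + 103.72 + 19.326 = 427.79 W.
Ideal ⇒ P_in = P_out, so I_p = P_out/V_p = 427.79/220 = 1.94 A.

I_p ≈ 1.94 A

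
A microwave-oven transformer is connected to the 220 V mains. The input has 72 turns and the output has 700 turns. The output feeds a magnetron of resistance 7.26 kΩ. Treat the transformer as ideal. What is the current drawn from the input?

V_out = V_in × N_out/N_in = 220 × 700/72 = 2138.9 V.
I_out = V_out/R = 2138.9/7260 = 0.29461 A.
For an ideal transformer I_in N_in = I_out N_out, so I_in = 0.29461 × 700/72 = 2.86 A.

I_in ≈ 2.86 A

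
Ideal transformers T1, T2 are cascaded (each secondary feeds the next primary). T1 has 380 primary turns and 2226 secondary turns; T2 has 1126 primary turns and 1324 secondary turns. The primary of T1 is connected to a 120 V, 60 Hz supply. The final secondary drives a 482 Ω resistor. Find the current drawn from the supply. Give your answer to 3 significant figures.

I_supply ≈ 11.8 A

Secondary of T1: V = 120.00 × 2226/380 = 702.95 V.
Secondary of T2: V = 702.95 × 1324/1126 = 826.56 V.
I_load = 826.56/482 = 1.7148 A, so P_out = 826.56 × 1.7148 = 1417.4 W.
All ideal ⇒ P_in = P_out, so I_supply = 1417.4/120 = 11.8 A.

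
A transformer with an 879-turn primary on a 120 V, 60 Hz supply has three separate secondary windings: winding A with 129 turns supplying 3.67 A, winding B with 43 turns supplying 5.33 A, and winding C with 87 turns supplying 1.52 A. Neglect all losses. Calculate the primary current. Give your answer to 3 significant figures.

V_A = 120 × 129/879 = 17.611 V; V_B = 120 × 43/879 = 5.8703 V; V_C = 120 × 87/879 = 11.877 V.
P_out = V_A I_A + V_B I_B + V_C I_C = 17.611×3.67 + 5.8703×5.33 + 11.877×1.52 = 64.632 + 31.289 + 18.053 = 113.97 W.
Ideal ⇒ P_in = P_out, so I_p = P_out/V_p = 113.97/120 = 0.950 A.

I_p ≈ 0.950 A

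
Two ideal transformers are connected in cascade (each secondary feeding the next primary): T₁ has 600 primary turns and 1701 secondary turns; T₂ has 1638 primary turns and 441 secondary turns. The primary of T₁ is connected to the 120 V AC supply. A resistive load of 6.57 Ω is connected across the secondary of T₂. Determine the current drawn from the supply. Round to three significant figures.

I_supply ≈ 10.6 A

After T₁: V = 120.00 × 1701/600 = 340.20 V.
After T₂: V = 340.20 × 441/1638 = 91.592 V.
I_load = 91.592/6.57 = 13.941 A, so P_out = 91.592 × 13.941 = 1276.9 W.
All ideal ⇒ P_in = P_out, so I_supply = 1276.9/120 = 10.6 A.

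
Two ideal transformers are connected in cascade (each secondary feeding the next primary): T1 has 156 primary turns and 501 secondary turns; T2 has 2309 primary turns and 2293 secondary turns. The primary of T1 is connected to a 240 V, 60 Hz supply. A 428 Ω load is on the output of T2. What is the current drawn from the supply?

I_supply ≈ 5.70 A

Secondary of T1: V = 240.00 × 501/156 = 770.77 V.
Secondary of T2: V = 770.77 × 2293/2309 = 765.43 V.
I_load = 765.43/428 = 1.7884 A, so P_out = 765.43 × 1.7884 = 1368.9 W.
All ideal ⇒ P_in = P_out, so I_supply = 1368.9/240 = 5.70 A.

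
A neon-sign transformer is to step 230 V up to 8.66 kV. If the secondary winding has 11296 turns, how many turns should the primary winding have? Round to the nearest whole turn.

N_p/N_s = V_p/V_s, so N_p = 11296 × 230/8660 = 300.0 ≈ 300 turns.

N_p = 300 turns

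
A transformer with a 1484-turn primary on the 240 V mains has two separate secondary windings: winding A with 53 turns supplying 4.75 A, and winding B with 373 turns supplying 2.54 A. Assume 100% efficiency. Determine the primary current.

I_p ≈ 0.808 A

V_A = 240 × 53/1484 = 8.5714 V; V_B = 240 × 373/1484 = 60.323 V.
P_out = V_A I_A + V_B I_B = 8.5714×4.75 + 60.323×2.54 = 40.714 + 153.22 = 193.94 W.
Ideal ⇒ P_in = P_out, so I_p = P_out/V_p = 193.94/240 = 0.808 A.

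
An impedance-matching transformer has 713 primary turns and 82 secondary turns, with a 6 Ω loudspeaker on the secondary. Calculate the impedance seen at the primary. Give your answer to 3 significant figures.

Z_p ≈ 454 Ω

Z_p = (N_p/N_s)² × Z_s = (713/82)² × 6 = 454 Ω.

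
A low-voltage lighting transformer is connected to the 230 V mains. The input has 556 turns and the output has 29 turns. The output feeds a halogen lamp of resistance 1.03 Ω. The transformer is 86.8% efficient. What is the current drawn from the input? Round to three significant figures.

I_in ≈ 0.700 A

V_out = 230 × 29/556 = 11.996 V.
I_out = V_out/R = 11.996/1.03 = 11.647 A.
P_out = V_out I_out = 11.996 × 11.647 = 139.72 W.
P_in = P_out/η = 139.72/0.868 = 160.97 W.
I_in = P_in/V_in = 160.97/230 = 0.700 A.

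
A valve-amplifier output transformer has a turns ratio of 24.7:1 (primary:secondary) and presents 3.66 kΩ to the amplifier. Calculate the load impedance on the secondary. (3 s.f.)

Z_s ≈ 6.00 Ω

Z_s = Z_p/(N_p/N_s)² = 3660/24.7² = 6.00 Ω.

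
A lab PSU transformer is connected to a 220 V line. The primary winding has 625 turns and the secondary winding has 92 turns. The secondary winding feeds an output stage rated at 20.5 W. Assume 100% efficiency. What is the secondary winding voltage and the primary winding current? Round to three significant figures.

V_s ≈ 32.4 V, I_p ≈ 0.0932 A

V_s = V_p × N_s/N_p = 220 × 92/625 = 32.384 V.
I_s = P/V_s = 20.5/32.384 = 0.63303 A.
I_p = I_s × N_s/N_p = 0.63303 × 92/625 = 0.0932 A.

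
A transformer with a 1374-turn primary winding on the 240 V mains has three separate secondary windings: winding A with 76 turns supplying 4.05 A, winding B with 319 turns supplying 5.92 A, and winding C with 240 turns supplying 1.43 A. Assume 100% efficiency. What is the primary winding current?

V_A = 240 × 76/1374 = 13.275 V; V_B = 240 × 319/1374 = 55.721 V; V_C = 240 × 240/1374 = 41.921 V.
P_out = V_A I_A + V_B I_B + V_C I_C = 13.275×4.05 + 55.721×5.92 + 41.921×1.43 = 53.764 + 329.87 + 59.948 = 443.58 W.
Ideal ⇒ P_in = P_out, so I_p = P_out/V_p = 443.58/240 = 1.85 A.

I_p ≈ 1.85 A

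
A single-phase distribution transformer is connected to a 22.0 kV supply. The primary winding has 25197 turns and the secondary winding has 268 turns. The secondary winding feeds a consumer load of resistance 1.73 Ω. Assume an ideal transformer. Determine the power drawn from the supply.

V_s = V_p × N_s/N_p = 22000 × 268/25197 = 234.00 V.
I_s = V_s/R = 234.00/1.73 = 135.26 A.
I_p = I_s × N_s/N_p = 135.26 × 268/25197 = 1.4386 A.
P = V_p I_p = 22000 × 1.4386 = 31600 W.

P ≈ 31600 W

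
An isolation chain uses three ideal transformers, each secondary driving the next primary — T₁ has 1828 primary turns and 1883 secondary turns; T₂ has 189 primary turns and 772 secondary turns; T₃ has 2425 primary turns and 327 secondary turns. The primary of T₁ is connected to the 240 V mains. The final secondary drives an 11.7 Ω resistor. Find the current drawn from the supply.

I_supply ≈ 6.60 A

Secondary of T₁: V = 240.00 × 1883/1828 = 247.22 V.
Secondary of T₂: V = 247.22 × 772/189 = 1009.8 V.
Secondary of T₃: V = 1009.8 × 327/2425 = 136.17 V.
I_load = 136.17/11.7 = 11.638 A, so P_out = 136.17 × 11.638 = 1584.8 W.
All ideal ⇒ P_in = P_out, so I_supply = 1584.8/240 = 6.60 A.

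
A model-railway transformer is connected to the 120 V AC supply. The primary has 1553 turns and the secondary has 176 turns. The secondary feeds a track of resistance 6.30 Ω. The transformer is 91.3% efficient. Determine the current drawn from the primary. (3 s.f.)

I_p ≈ 0.268 A

V_s = 120 × 176/1553 = 13.599 V.
I_s = V_s/R = 13.599/6.30 = 2.1586 A.
P_out = V_s I_s = 13.599 × 2.1586 = 29.357 W.
P_in = P_out/η = 29.357/0.913 = 32.154 W.
I_p = P_in/V_p = 32.154/120 = 0.268 A.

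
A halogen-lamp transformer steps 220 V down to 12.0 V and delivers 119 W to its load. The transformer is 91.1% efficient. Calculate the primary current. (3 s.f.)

I_p ≈ 0.594 A

P_in = P_out/η = 119/0.911 = 130.63 W.
I_p = P_in/V_p = 130.63/220 = 0.594 A.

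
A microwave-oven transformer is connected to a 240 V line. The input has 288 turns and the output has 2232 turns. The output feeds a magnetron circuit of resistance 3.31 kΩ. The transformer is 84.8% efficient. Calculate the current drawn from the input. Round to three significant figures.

V_out = 240 × 2232/288 = 1860.0 V.
I_out = V_out/R = 1860.0/3310 = 0.56193 A.
P_out = V_out I_out = 1860.0 × 0.56193 = 1045.2 W.
P_in = P_out/η = 1045.2/0.848 = 1232.5 W.
I_in = P_in/V_in = 1232.5/240 = 5.14 A.

I_in ≈ 5.14 A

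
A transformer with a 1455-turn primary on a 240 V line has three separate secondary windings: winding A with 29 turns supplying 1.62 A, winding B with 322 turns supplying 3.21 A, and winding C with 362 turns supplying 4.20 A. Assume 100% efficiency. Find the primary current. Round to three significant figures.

V_A = 240 × 29/1455 = 4.7835 V; V_B = 240 × 322/1455 = 53.113 V; V_C = 240 × 362/1455 = 59.711 V.
P_out = V_A I_A + V_B I_B + V_C I_C = 4.7835×1.62 + 53.113×3.21 + 59.711×4.20 = 7.7493 + 170.49 + 250.79 = 429.03 W.
Ideal ⇒ P_in = P_out, so I_p = P_out/V_p = 429.03/240 = 1.79 A.

I_p ≈ 1.79 A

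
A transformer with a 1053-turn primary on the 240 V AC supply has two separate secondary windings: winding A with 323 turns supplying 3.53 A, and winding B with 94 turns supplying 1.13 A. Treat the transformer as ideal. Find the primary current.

V_A = 240 × 323/1053 = 73.618 V; V_B = 240 × 94/1053 = 21.425 V.
P_out = V_A I_A + V_B I_B = 73.618×3.53 + 21.425×1.13 = 259.87 + 24.210 = 284.08 W.
Ideal ⇒ P_in = P_out, so I_p = P_out/V_p = 284.08/240 = 1.18 A.

I_p ≈ 1.18 A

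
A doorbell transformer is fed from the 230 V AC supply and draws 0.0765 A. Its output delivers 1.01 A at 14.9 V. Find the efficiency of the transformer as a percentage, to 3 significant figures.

η ≈ 85.5%

P_in = 230 × 0.0765 = 17.5950 W.
P_out = 14.9 × 1.01 = 15.0490 W.
η = P_out/P_in = 15.0490/17.5950 = 0.855.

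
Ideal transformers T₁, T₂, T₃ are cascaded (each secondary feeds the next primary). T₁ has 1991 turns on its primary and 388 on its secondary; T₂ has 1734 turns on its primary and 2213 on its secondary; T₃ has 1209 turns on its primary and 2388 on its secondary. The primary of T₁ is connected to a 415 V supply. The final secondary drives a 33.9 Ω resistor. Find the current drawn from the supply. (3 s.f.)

After T₁: V = 415.00 × 388/1991 = 80.874 V.
After T₂: V = 80.874 × 2213/1734 = 103.21 V.
After T₃: V = 103.21 × 2388/1209 = 203.87 V.
I_load = 203.87/33.9 = 6.0138 A, so P_out = 203.87 × 6.0138 = 1226.0 W.
All ideal ⇒ P_in = P_out, so I_supply = 1226.0/415 = 2.95 A.

I_supply ≈ 2.95 A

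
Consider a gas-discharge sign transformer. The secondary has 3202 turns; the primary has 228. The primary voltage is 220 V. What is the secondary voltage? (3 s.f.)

V_s/V_p = N_s/N_p, so V_s = 220 × 3202/228 = 3090 V.

V_s ≈ 3090 V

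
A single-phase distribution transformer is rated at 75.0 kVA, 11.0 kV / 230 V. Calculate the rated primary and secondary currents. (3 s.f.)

I_p ≈ 6.82 A, I_s ≈ 326 A

I_p = S/V_p = 75000/11000 = 6.82 A.
I_s = S/V_s = 75000/230 = 326 A.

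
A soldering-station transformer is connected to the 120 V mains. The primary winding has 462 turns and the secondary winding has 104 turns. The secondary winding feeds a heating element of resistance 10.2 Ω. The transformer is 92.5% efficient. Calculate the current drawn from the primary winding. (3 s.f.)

V_s = 120 × 104/462 = 27.013 V.
I_s = V_s/R = 27.013/10.2 = 2.6483 A.
P_out = V_s I_s = 27.013 × 2.6483 = 71.539 W.
P_in = P_out/η = 71.539/0.925 = 77.340 W.
I_p = P_in/V_p = 77.340/120 = 0.644 A.

I_p ≈ 0.644 A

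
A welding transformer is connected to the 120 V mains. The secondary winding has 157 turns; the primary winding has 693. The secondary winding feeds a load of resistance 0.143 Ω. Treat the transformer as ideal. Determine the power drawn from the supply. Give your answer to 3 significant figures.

V_s = V_p × N_s/N_p = 120 × 157/693 = 27.186 V.
I_s = V_s/R = 27.186/0.143 = 190.11 A.
I_p = I_s × N_s/N_p = 190.11 × 157/693 = 43.070 A.
P = V_p I_p = 120 × 43.070 = 5170 W.

P ≈ 5170 W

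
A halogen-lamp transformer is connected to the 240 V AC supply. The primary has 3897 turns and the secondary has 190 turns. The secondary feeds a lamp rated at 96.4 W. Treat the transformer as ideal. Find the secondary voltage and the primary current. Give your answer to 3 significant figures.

V_s ≈ 11.7 V, I_p ≈ 0.402 A

V_s = V_p × N_s/N_p = 240 × 190/3897 = 11.701 V.
I_s = P/V_s = 96.4/11.701 = 8.2384 A.
I_p = I_s × N_s/N_p = 8.2384 × 190/3897 = 0.402 A.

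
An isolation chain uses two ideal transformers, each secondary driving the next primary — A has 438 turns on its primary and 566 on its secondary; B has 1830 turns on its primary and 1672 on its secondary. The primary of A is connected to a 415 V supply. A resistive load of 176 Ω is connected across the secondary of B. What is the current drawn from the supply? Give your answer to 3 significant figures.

Secondary of A: V = 415.00 × 566/438 = 536.28 V.
Secondary of B: V = 536.28 × 1672/1830 = 489.98 V.
I_load = 489.98/176 = 2.7840 A, so P_out = 489.98 × 2.7840 = 1364.1 W.
All ideal ⇒ P_in = P_out, so I_supply = 1364.1/415 = 3.29 A.

I_supply ≈ 3.29 A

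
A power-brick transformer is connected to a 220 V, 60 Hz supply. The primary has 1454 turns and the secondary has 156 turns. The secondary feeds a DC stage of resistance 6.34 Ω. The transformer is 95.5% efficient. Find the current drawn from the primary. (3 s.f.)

I_p ≈ 0.418 A

V_s = 220 × 156/1454 = 23.604 V.
I_s = V_s/R = 23.604/6.34 = 3.7230 A.
P_out = V_s I_s = 23.604 × 3.7230 = 87.877 W.
P_in = P_out/η = 87.877/0.955 = 92.018 W.
I_p = P_in/V_p = 92.018/220 = 0.418 A.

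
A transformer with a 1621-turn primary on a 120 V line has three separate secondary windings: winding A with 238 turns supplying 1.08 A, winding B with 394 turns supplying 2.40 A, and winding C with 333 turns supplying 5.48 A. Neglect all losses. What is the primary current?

V_A = 120 × 238/1621 = 17.619 V; V_B = 120 × 394/1621 = 29.167 V; V_C = 120 × 333/1621 = 24.651 V.
P_out = V_A I_A + V_B I_B + V_C I_C = 17.619×1.08 + 29.167×2.40 + 24.651×5.48 = 19.028 + 70.001 + 135.09 = 224.12 W.
Ideal ⇒ P_in = P_out, so I_p = P_out/V_p = 224.12/120 = 1.87 A.

I_p ≈ 1.87 A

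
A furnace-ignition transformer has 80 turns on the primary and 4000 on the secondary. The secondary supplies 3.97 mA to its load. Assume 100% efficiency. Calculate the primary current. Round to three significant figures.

I_p ≈ 0.198 A

For an ideal transformer I_p/I_s = N_s/N_p, so I_p = 0.00397 × 4000/80 = 0.198 A.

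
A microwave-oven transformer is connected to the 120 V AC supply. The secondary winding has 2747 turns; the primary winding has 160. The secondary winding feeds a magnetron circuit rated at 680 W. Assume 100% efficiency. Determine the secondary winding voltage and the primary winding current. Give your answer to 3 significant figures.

V_s ≈ 2060 V, I_p ≈ 5.67 A

V_s = V_p × N_s/N_p = 120 × 2747/160 = 2060.2 V.
I_s = P/V_s = 680/2060.2 = 0.33006 A.
I_p = I_s × N_s/N_p = 0.33006 × 2747/160 = 5.67 A.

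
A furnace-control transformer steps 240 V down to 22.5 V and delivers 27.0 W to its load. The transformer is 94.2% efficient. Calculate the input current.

I_in ≈ 0.119 A

P_in = P_out/η = 27.0/0.942 = 28.662 W.
I_in = P_in/V_in = 28.662/240 = 0.119 A.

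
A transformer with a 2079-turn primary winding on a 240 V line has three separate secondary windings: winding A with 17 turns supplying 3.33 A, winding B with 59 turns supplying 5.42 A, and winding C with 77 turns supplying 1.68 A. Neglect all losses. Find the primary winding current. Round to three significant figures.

V_A = 240 × 17/2079 = 1.9625 V; V_B = 240 × 59/2079 = 6.8110 V; V_C = 240 × 77/2079 = 8.8889 V.
P_out = V_A I_A + V_B I_B + V_C I_C = 1.9625×3.33 + 6.8110×5.42 + 8.8889×1.68 = 6.5351 + 36.915 + 14.933 = 58.384 W.
Ideal ⇒ P_in = P_out, so I_p = P_out/V_p = 58.384/240 = 0.243 A.

I_p ≈ 0.243 A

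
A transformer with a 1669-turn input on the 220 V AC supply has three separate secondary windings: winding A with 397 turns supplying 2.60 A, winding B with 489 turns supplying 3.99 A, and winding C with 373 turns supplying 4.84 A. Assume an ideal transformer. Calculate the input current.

I_in ≈ 2.87 A

V_A = 220 × 397/1669 = 52.331 V; V_B = 220 × 489/1669 = 64.458 V; V_C = 220 × 373/1669 = 49.167 V.
P_out = V_A I_A + V_B I_B + V_C I_C = 52.331×2.60 + 64.458×3.99 + 49.167×4.84 = 136.06 + 257.19 + 237.97 = 631.22 W.
Ideal ⇒ P_in = P_out, so I_in = P_out/V_in = 631.22/220 = 2.87 A.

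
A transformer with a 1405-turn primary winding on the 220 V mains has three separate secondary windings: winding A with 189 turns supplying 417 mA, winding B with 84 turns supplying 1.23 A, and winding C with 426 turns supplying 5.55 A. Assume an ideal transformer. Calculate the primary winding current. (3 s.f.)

I_p ≈ 1.81 A

V_A = 220 × 189/1405 = 29.594 V; V_B = 220 × 84/1405 = 13.153 V; V_C = 220 × 426/1405 = 66.705 V.
P_out = V_A I_A + V_B I_B + V_C I_C = 29.594×0.417 + 13.153×1.23 + 66.705×5.55 = 12.341 + 16.178 + 370.21 = 398.73 W.
Ideal ⇒ P_in = P_out, so I_p = P_out/V_p = 398.73/220 = 1.81 A.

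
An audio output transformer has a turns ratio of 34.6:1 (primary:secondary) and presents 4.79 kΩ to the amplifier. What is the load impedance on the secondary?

Z_s ≈ 4.00 Ω

Z_s = Z_p/(N_p/N_s)² = 4790/34.6² = 4.00 Ω.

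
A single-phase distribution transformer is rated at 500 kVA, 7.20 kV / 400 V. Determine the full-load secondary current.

I_s = S/V_s = 500000/400 = 1250 A.

I_s ≈ 1250 A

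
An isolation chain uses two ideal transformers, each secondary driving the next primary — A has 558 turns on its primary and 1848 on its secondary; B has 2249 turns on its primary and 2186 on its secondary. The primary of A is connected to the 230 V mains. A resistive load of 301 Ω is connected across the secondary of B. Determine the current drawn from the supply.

Secondary of A: V = 230.00 × 1848/558 = 761.72 V.
Secondary of B: V = 761.72 × 2186/2249 = 740.38 V.
I_load = 740.38/301 = 2.4597 A, so P_out = 740.38 × 2.4597 = 1821.2 W.
All ideal ⇒ P_in = P_out, so I_supply = 1821.2/230 = 7.92 A.

I_supply ≈ 7.92 A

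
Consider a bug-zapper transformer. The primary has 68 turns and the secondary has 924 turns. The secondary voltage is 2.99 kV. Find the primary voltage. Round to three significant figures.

V_p/V_s = N_p/N_s, so V_p = 2990 × 68/924 = 220 V.

V_p ≈ 220 V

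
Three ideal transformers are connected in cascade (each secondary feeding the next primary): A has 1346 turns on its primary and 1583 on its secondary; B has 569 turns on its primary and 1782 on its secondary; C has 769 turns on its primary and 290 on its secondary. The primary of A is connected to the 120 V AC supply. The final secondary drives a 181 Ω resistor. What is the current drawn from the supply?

I_supply ≈ 1.28 A

Secondary of A: V = 120.00 × 1583/1346 = 141.13 V.
Secondary of B: V = 141.13 × 1782/569 = 441.99 V.
Secondary of C: V = 441.99 × 290/769 = 166.68 V.
I_load = 166.68/181 = 0.92089 A, so P_out = 166.68 × 0.92089 = 153.49 W.
All ideal ⇒ P_in = P_out, so I_supply = 153.49/120 = 1.28 A.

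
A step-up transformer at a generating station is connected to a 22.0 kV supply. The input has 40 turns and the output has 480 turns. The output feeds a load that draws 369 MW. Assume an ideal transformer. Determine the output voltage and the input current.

V_out = V_in × N_out/N_in = 22000 × 480/40 = 264000 V.
I_out = P/V_out = 3.69×10^8/264000 = 1397.7 A.
I_in = I_out × N_out/N_in = 1397.7 × 480/40 = 16800 A.

V_out ≈ 264000 V, I_in ≈ 16800 A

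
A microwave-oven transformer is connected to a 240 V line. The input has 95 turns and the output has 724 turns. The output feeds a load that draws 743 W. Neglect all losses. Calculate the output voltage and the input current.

V_out = V_in × N_out/N_in = 240 × 724/95 = 1829.1 V.
I_out = P/V_out = 743/1829.1 = 0.40622 A.
I_in = I_out × N_out/N_in = 0.40622 × 724/95 = 3.10 A.

V_out ≈ 1830 V, I_in ≈ 3.10 A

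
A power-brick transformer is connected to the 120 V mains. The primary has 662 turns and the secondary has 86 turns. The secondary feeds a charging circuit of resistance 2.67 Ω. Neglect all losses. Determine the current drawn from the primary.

V_s = V_p × N_s/N_p = 120 × 86/662 = 15.589 V.
I_s = V_s/R = 15.589/2.67 = 5.8386 A.
For an ideal transformer I_p N_p = I_s N_s, so I_p = 5.8386 × 86/662 = 0.758 A.

I_p ≈ 0.758 A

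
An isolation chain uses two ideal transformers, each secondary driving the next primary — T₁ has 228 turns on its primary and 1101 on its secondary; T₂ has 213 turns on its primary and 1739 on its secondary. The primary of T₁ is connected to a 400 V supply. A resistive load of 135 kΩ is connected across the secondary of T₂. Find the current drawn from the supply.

I_supply ≈ 4.61 A

Secondary of T₁: V = 400.00 × 1101/228 = 1931.6 V.
Secondary of T₂: V = 1931.6 × 1739/213 = 15770 V.
I_load = 15770/135000 = 0.11682 A, so P_out = 15770 × 0.11682 = 1842.2 W.
All ideal ⇒ P_in = P_out, so I_supply = 1842.2/400 = 4.61 A.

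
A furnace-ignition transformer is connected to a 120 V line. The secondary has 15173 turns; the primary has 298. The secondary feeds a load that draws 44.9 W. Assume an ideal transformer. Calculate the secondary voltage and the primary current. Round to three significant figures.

V_s = V_p × N_s/N_p = 120 × 15173/298 = 6109.9 V.
I_s = P/V_s = 44.9/6109.9 = 0.0073487 A.
I_p = I_s × N_s/N_p = 0.0073487 × 15173/298 = 0.374 A.

V_s ≈ 6110 V, I_p ≈ 0.374 A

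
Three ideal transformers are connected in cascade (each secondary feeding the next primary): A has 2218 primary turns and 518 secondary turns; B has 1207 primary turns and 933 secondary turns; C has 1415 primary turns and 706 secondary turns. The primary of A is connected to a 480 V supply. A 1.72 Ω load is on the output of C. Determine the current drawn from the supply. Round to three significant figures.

Secondary of A: V = 480.00 × 518/2218 = 112.10 V.
Secondary of B: V = 112.10 × 933/1207 = 86.653 V.
Secondary of C: V = 86.653 × 706/1415 = 43.235 V.
I_load = 43.235/1.72 = 25.136 A, so P_out = 43.235 × 25.136 = 1086.8 W.
All ideal ⇒ P_in = P_out, so I_supply = 1086.8/480 = 2.26 A.

I_supply ≈ 2.26 A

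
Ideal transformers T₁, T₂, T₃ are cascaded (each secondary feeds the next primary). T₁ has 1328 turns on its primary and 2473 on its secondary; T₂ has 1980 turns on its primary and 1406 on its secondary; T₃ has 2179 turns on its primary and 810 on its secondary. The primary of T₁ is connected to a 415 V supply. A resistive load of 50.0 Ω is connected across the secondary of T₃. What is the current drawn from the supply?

I_supply ≈ 2.01 A

After T₁: V = 415.00 × 2473/1328 = 772.81 V.
After T₂: V = 772.81 × 1406/1980 = 548.77 V.
After T₃: V = 548.77 × 810/2179 = 204.00 V.
I_load = 204.00/50.0 = 4.0799 A, so P_out = 204.00 × 4.0799 = 832.29 W.
All ideal ⇒ P_in = P_out, so I_supply = 832.29/415 = 2.01 A.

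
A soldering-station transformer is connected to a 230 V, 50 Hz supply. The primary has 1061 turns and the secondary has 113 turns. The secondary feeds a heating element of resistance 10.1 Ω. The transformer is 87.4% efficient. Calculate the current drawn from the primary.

V_s = 230 × 113/1061 = 24.496 V.
I_s = V_s/R = 24.496/10.1 = 2.4253 A.
P_out = V_s I_s = 24.496 × 2.4253 = 59.410 W.
P_in = P_out/η = 59.410/0.874 = 67.975 W.
I_p = P_in/V_p = 67.975/230 = 0.296 A.

I_p ≈ 0.296 A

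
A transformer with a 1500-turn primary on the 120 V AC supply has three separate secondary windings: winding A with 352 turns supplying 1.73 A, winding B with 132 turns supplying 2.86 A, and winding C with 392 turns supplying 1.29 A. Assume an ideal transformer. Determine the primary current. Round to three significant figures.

V_A = 120 × 352/1500 = 28.160 V; V_B = 120 × 132/1500 = 10.560 V; V_C = 120 × 392/1500 = 31.360 V.
P_out = V_A I_A + V_B I_B + V_C I_C = 28.160×1.73 + 10.560×2.86 + 31.360×1.29 = 48.717 + 30.202 + 40.454 = 119.37 W.
Ideal ⇒ P_in = P_out, so I_p = P_out/V_p = 119.37/120 = 0.995 A.

I_p ≈ 0.995 A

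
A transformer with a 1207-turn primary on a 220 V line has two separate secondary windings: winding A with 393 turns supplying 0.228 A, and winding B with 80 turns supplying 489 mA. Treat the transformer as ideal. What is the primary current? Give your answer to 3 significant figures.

V_A = 220 × 393/1207 = 71.632 V; V_B = 220 × 80/1207 = 14.582 V.
P_out = V_A I_A + V_B I_B = 71.632×0.228 + 14.582×0.489 = 16.332 + 7.1304 = 23.463 W.
Ideal ⇒ P_in = P_out, so I_p = P_out/V_p = 23.463/220 = 0.107 A.

I_p ≈ 0.107 A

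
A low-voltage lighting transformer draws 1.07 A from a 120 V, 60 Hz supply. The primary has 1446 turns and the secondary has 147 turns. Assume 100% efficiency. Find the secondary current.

I_s/I_p = N_p/N_s, so I_s = 1.07 × 1446/147 = 10.5 A.

I_s ≈ 10.5 A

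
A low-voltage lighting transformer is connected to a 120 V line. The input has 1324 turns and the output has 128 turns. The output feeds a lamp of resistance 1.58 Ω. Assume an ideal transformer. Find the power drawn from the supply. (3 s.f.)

V_out = V_in × N_out/N_in = 120 × 128/1324 = 11.601 V.
I_out = V_out/R = 11.601/1.58 = 7.3425 A.
I_in = I_out × N_out/N_in = 7.3425 × 128/1324 = 0.70985 A.
P = V_in I_in = 120 × 0.70985 = 85.2 W.

P ≈ 85.2 W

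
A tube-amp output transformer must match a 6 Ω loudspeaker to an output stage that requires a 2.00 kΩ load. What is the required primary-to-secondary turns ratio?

N_p/N_s ≈ 18.3

Z_p/Z_s = (N_p/N_s)², so N_p/N_s = √(2000/6) = √333 = 18.3.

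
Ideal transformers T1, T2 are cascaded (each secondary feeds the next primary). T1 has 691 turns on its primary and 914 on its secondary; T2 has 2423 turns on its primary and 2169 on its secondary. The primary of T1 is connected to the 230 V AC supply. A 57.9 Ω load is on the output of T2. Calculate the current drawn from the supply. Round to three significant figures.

Secondary of T1: V = 230.00 × 914/691 = 304.23 V.
Secondary of T2: V = 304.23 × 2169/2423 = 272.33 V.
I_load = 272.33/57.9 = 4.7035 A, so P_out = 272.33 × 4.7035 = 1280.9 W.
All ideal ⇒ P_in = P_out, so I_supply = 1280.9/230 = 5.57 A.

I_supply ≈ 5.57 A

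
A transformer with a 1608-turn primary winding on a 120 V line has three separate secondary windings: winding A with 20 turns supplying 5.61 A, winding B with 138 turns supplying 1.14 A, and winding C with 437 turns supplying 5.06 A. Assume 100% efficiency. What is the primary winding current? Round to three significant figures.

I_p ≈ 1.54 A

V_A = 120 × 20/1608 = 1.4925 V; V_B = 120 × 138/1608 = 10.299 V; V_C = 120 × 437/1608 = 32.612 V.
P_out = V_A I_A + V_B I_B + V_C I_C = 1.4925×5.61 + 10.299×1.14 + 32.612×5.06 = 8.3731 + 11.740 + 165.02 = 185.13 W.
Ideal ⇒ P_in = P_out, so I_p = P_out/V_p = 185.13/120 = 1.54 A.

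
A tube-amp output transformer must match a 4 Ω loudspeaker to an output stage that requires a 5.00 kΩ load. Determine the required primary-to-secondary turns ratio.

Z_p/Z_s = (N_p/N_s)², so N_p/N_s = √(5000/4) = √1250 = 35.4.

N_p/N_s ≈ 35.4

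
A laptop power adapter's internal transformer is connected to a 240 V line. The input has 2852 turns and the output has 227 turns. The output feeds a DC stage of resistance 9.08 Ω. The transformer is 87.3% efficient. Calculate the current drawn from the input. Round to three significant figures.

V_out = 240 × 227/2852 = 19.102 V.
I_out = V_out/R = 19.102/9.08 = 2.1038 A.
P_out = V_out I_out = 19.102 × 2.1038 = 40.187 W.
P_in = P_out/η = 40.187/0.873 = 46.034 W.
I_in = P_in/V_in = 46.034/240 = 0.192 A.

I_in ≈ 0.192 A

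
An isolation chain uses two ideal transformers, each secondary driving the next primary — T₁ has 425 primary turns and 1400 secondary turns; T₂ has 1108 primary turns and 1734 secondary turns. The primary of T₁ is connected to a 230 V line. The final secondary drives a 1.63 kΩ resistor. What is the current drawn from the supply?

I_supply ≈ 3.75 A

Secondary of T₁: V = 230.00 × 1400/425 = 757.65 V.
Secondary of T₂: V = 757.65 × 1734/1108 = 1185.7 V.
I_load = 1185.7/1630 = 0.72743 A, so P_out = 1185.7 × 0.72743 = 862.51 W.
All ideal ⇒ P_in = P_out, so I_supply = 862.51/230 = 3.75 A.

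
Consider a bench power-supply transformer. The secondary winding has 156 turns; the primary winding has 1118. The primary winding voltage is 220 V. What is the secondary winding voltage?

V_s/V_p = N_s/N_p, so V_s = 220 × 156/1118 = 30.7 V.

V_s ≈ 30.7 V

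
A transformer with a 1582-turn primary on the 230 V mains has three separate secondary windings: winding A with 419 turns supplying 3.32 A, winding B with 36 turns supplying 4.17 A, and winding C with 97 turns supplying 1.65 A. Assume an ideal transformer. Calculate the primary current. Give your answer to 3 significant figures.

V_A = 230 × 419/1582 = 60.917 V; V_B = 230 × 36/1582 = 5.2339 V; V_C = 230 × 97/1582 = 14.102 V.
P_out = V_A I_A + V_B I_B + V_C I_C = 60.917×3.32 + 5.2339×4.17 + 14.102×1.65 = 202.24 + 21.825 + 23.269 = 247.34 W.
Ideal ⇒ P_in = P_out, so I_p = P_out/V_p = 247.34/230 = 1.08 A.

I_p ≈ 1.08 A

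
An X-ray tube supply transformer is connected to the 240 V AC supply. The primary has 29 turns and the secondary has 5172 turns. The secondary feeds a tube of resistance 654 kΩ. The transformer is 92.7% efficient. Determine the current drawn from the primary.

I_p ≈ 12.6 A

V_s = 240 × 5172/29 = 42803 V.
I_s = V_s/R = 42803/654000 = 0.065448 A.
P_out = V_s I_s = 42803 × 0.065448 = 2801.3 W.
P_in = P_out/η = 2801.3/0.927 = 3021.9 W.
I_p = P_in/V_p = 3021.9/240 = 12.6 A.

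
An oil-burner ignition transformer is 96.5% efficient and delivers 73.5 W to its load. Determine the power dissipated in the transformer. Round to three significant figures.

P_in = P_out/η = 73.5/0.965 = 76.1658 W.
P_loss = P_in − P_out = 76.1658 − 73.5 = 2.67 W.

P_loss ≈ 2.67 W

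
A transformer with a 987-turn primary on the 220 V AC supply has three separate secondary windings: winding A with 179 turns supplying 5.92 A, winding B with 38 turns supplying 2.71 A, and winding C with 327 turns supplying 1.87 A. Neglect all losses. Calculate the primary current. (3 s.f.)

V_A = 220 × 179/987 = 39.899 V; V_B = 220 × 38/987 = 8.4701 V; V_C = 220 × 327/987 = 72.888 V.
P_out = V_A I_A + V_B I_B + V_C I_C = 39.899×5.92 + 8.4701×2.71 + 72.888×1.87 = 236.20 + 22.954 + 136.30 = 395.45 W.
Ideal ⇒ P_in = P_out, so I_p = P_out/V_p = 395.45/220 = 1.80 A.

I_p ≈ 1.80 A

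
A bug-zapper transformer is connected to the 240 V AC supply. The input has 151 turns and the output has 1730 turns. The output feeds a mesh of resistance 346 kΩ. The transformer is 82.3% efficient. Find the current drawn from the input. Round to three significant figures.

I_in ≈ 0.111 A

V_out = 240 × 1730/151 = 2749.7 V.
I_out = V_out/R = 2749.7/346000 = 0.0079470 A.
P_out = V_out I_out = 2749.7 × 0.0079470 = 21.852 W.
P_in = P_out/η = 21.852/0.823 = 26.551 W.
I_in = P_in/V_in = 26.551/240 = 0.111 A.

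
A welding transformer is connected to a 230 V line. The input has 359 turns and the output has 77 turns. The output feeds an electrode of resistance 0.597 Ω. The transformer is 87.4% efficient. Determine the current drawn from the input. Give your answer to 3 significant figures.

V_out = 230 × 77/359 = 49.331 V.
I_out = V_out/R = 49.331/0.597 = 82.632 A.
P_out = V_out I_out = 49.331 × 82.632 = 4076.4 W.
P_in = P_out/η = 4076.4/0.874 = 4664.0 W.
I_in = P_in/V_in = 4664.0/230 = 20.3 A.

I_in ≈ 20.3 A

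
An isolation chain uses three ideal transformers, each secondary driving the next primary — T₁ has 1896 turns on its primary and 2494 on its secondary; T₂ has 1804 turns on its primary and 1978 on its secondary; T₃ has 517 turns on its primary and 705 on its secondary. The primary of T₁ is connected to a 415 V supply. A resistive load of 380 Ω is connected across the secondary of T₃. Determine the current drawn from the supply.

Secondary of T₁: V = 415.00 × 2494/1896 = 545.89 V.
Secondary of T₂: V = 545.89 × 1978/1804 = 598.54 V.
Secondary of T₃: V = 598.54 × 705/517 = 816.20 V.
I_load = 816.20/380 = 2.1479 A, so P_out = 816.20 × 2.1479 = 1753.1 W.
All ideal ⇒ P_in = P_out, so I_supply = 1753.1/415 = 4.22 A.

I_supply ≈ 4.22 A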